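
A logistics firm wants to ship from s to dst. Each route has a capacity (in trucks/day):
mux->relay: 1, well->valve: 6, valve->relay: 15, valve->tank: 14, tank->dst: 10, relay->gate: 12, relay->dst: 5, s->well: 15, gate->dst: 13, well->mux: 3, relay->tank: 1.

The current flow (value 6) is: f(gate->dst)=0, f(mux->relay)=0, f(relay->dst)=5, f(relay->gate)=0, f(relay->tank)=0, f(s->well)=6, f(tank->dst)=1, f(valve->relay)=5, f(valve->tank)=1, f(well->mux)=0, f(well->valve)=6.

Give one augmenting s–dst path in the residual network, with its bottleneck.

Residual along s->well->mux->relay->gate->dst: s->well: 9, well->mux: 3, mux->relay: 1, relay->gate: 12, gate->dst: 13.
Bottleneck = min = 1.

s->well->mux->relay->gate->dst, bottleneck 1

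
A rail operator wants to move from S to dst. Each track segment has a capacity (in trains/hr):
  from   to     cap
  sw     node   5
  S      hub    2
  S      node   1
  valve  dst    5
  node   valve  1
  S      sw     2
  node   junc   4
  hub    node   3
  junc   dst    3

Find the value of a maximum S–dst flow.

4

Augment S->node->valve->dst: bottleneck 1. Total 1.
Augment S->sw->node->junc->dst: bottleneck 2. Total 3.
Augment S->hub->node->junc->dst: bottleneck 1. Total 4.
No augmenting path remains in the residual graph.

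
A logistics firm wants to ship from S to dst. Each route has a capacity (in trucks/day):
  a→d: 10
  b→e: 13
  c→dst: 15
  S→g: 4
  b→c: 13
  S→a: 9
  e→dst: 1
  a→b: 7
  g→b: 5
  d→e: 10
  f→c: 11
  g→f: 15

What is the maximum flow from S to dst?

12

Augment S→g→f→c→dst: bottleneck 4. Total 4.
Augment S→a→b→c→dst: bottleneck 7. Total 11.
Augment S→a→d→e→dst: bottleneck 1. Total 12.
No augmenting path remains in the residual graph.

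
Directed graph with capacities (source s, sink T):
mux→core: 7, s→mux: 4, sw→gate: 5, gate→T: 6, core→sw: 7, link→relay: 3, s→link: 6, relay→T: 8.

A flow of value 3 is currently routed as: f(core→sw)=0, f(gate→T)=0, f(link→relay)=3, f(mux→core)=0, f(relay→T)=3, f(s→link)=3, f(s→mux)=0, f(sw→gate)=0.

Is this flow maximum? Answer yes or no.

No

Residual path s→mux→core→sw→gate→T has bottleneck 4 > 0.
Pushing 4 along it raises the flow to 7, so the given flow is not maximum.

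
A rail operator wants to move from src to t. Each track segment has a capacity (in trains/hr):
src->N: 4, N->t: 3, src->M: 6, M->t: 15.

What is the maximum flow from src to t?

Augment src->N->t: bottleneck 3. Total 3.
Augment src->M->t: bottleneck 6. Total 9.
No augmenting path remains in the residual graph.

9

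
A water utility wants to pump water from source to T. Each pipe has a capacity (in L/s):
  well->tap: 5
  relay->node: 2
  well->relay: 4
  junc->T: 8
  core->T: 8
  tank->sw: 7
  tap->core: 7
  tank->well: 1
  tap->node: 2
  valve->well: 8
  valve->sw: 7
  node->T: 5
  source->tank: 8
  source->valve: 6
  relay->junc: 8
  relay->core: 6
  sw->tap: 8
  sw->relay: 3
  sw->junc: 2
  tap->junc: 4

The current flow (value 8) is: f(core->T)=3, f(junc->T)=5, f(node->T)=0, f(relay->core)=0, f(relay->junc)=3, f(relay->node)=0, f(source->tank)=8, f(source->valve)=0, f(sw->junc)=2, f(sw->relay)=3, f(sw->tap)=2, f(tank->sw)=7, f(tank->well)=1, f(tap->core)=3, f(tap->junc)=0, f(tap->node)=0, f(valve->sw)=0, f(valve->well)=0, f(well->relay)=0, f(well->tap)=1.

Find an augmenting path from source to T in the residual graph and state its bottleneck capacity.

Residual along source->valve->well->tap->core->T: source->valve: 6, valve->well: 8, well->tap: 4, tap->core: 4, core->T: 5.
Bottleneck = min = 4.

source->valve->well->tap->core->T, bottleneck 4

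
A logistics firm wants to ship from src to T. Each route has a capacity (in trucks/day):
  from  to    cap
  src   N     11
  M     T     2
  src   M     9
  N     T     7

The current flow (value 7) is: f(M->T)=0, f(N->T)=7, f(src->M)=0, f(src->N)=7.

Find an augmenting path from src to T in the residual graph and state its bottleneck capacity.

Residual along src->M->T: src->M: 9, M->T: 2.
Bottleneck = min = 2.

src->M->T, bottleneck 2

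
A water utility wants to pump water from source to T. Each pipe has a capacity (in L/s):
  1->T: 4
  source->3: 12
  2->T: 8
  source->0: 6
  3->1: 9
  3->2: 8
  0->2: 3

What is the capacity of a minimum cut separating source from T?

Max flow = 12 (via 2 augmenting paths).
In the residual at optimum, the set reachable from source is {0, 1, 2, 3, source}.
Cut edges: 1->T (cap 4), 2->T (cap 8). Sum = 12.

12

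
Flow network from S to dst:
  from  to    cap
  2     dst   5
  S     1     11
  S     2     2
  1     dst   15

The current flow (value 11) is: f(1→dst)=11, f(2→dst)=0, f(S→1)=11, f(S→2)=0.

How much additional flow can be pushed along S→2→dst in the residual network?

2

Residual capacities along the path: S→2: 2, 2→dst: 5.
Minimum is 2.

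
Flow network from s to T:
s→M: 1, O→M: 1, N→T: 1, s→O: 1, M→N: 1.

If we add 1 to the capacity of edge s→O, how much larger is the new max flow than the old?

Original max flow = 1.
Edge s→O does not cross the min cut (source side {M, O, s}), so extra capacity there cannot help.
New max flow = 1. Increase = 0.

0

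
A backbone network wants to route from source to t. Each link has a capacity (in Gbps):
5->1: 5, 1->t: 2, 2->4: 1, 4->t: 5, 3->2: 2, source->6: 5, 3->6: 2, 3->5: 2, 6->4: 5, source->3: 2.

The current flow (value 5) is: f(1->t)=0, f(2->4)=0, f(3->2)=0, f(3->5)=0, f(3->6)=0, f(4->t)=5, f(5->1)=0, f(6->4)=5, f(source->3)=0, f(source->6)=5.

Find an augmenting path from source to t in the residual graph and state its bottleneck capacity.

source->3->5->1->t, bottleneck 2

Residual along source->3->5->1->t: source->3: 2, 3->5: 2, 5->1: 5, 1->t: 2.
Bottleneck = min = 2.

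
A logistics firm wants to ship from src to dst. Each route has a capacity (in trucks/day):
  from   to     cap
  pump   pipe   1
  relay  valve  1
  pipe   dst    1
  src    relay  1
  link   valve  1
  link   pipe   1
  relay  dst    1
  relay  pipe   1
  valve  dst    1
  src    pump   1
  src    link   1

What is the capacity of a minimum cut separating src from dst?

3

Max flow = 3 (via 3 augmenting paths).
In the residual at optimum, the set reachable from src is {src}.
Cut edges: src→link (cap 1), src→pump (cap 1), src→relay (cap 1). Sum = 3.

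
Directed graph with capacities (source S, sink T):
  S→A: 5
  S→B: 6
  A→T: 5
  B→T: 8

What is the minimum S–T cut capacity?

Max flow = 11 (via 2 augmenting paths).
In the residual at optimum, the set reachable from S is {S}.
Cut edges: S→A (cap 5), S→B (cap 6). Sum = 11.

11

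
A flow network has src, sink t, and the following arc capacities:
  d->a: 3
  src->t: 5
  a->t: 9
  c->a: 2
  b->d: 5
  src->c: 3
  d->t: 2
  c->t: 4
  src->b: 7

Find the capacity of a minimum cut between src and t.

Max flow = 13 (via 4 augmenting paths).
In the residual at optimum, the set reachable from src is {b, src}.
Cut edges: src->c (cap 3), src->t (cap 5), b->d (cap 5). Sum = 13.

13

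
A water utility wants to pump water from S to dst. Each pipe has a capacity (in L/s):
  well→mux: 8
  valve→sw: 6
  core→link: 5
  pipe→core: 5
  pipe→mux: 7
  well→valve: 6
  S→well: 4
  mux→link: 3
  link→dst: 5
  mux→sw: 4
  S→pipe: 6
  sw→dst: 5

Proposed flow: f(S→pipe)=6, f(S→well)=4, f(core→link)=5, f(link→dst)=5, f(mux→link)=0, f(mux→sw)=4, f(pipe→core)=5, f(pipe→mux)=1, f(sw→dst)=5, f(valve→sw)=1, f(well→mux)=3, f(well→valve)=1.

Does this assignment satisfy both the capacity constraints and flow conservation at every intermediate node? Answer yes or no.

Every edge has 0 ≤ f(e) ≤ cap(e).
At each intermediate node, inflow equals outflow.

Yes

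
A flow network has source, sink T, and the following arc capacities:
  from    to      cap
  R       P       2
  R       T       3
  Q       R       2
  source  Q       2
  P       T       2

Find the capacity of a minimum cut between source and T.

Max flow = 2 (via 1 augmenting path).
In the residual at optimum, the set reachable from source is {source}.
Cut edges: source→Q (cap 2). Sum = 2.

2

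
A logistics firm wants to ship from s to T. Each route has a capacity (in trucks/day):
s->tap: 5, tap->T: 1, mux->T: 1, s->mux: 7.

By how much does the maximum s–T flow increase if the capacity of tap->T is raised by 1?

1

Original max flow = 2.
After raising cap(tap->T), augmenting paths through that edge carry 1 more unit.
New max flow = 3. Increase = 1.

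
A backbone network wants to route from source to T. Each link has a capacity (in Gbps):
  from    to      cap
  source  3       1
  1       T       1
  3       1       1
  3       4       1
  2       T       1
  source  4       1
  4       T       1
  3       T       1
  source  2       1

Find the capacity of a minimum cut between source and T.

3

Max flow = 3 (via 3 augmenting paths).
In the residual at optimum, the set reachable from source is {source}.
Cut edges: source→3 (cap 1), source→4 (cap 1), source→2 (cap 1). Sum = 3.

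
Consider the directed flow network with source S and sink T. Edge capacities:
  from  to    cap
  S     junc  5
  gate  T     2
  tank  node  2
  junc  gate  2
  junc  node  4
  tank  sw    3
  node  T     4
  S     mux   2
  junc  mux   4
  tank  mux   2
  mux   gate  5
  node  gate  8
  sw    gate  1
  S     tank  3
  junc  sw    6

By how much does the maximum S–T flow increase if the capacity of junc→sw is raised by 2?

Original max flow = 6.
Edge junc→sw does not cross the min cut (source side {S, gate, junc, mux, node, sw, tank}), so extra capacity there cannot help.
New max flow = 6. Increase = 0.

0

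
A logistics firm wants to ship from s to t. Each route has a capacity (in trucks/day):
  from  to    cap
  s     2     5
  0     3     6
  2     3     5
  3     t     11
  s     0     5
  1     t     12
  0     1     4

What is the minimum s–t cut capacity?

10

Max flow = 10 (via 2 augmenting paths).
In the residual at optimum, the set reachable from s is {s}.
Cut edges: s→2 (cap 5), s→0 (cap 5). Sum = 10.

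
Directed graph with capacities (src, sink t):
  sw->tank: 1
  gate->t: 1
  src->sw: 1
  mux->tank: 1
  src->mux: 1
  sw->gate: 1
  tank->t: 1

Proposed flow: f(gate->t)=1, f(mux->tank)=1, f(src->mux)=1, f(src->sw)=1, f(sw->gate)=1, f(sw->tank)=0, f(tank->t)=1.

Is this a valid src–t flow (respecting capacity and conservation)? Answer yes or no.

Yes

Every edge has 0 ≤ f(e) ≤ cap(e).
At each intermediate node, inflow equals outflow.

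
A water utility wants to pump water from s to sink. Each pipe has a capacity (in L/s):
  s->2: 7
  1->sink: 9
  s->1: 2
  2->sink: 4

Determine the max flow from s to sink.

6

Augment s->2->sink: bottleneck 4. Total 4.
Augment s->1->sink: bottleneck 2. Total 6.
No augmenting path remains in the residual graph.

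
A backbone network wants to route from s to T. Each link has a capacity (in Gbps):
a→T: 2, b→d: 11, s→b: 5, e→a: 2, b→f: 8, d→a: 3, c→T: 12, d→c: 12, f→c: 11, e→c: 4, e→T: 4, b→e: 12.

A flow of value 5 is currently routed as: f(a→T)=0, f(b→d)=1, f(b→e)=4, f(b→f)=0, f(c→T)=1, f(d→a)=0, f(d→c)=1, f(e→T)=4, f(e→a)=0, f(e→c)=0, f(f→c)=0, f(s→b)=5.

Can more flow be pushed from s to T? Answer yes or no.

No

Residual reachable from s: {s}; T is not reachable.
Saturated cut: s→b with total capacity 5 = current flow value. Flow is maximum.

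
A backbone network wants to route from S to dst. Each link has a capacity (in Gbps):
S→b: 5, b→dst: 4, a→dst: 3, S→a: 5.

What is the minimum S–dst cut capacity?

7

Max flow = 7 (via 2 augmenting paths).
In the residual at optimum, the set reachable from S is {S, a, b}.
Cut edges: b→dst (cap 4), a→dst (cap 3). Sum = 7.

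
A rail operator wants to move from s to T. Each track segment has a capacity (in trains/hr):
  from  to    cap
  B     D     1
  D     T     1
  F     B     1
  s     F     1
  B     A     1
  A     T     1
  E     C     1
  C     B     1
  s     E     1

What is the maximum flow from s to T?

Augment s->F->B->D->T: bottleneck 1. Total 1.
Augment s->E->C->B->A->T: bottleneck 1. Total 2.
No augmenting path remains in the residual graph.

2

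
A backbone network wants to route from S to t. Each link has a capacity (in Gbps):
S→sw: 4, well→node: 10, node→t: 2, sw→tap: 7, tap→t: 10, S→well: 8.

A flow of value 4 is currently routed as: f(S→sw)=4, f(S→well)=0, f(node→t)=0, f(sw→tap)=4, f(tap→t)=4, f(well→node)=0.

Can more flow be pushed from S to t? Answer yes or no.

Residual path S→well→node→t has bottleneck 2 > 0.
Pushing 2 along it raises the flow to 6, so the given flow is not maximum.

Yes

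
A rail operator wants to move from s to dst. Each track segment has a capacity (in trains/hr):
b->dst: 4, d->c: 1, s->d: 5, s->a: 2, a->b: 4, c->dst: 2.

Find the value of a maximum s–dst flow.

3

Augment s->d->c->dst: bottleneck 1. Total 1.
Augment s->a->b->dst: bottleneck 2. Total 3.
No augmenting path remains in the residual graph.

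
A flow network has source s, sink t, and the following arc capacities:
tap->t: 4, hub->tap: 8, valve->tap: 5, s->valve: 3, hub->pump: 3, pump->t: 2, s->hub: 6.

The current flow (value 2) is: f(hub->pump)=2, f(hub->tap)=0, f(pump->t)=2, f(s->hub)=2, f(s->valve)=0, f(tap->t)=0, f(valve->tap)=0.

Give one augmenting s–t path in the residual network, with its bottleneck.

s->hub->tap->t, bottleneck 4

Residual along s->hub->tap->t: s->hub: 4, hub->tap: 8, tap->t: 4.
Bottleneck = min = 4.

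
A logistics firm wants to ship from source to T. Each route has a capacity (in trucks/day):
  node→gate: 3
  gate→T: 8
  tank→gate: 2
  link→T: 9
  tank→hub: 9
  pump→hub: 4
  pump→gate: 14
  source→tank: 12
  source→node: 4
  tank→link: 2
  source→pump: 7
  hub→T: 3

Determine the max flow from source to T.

Augment source→node→gate→T: bottleneck 3. Total 3.
Augment source→pump→hub→T: bottleneck 3. Total 6.
Augment source→pump→gate→T: bottleneck 4. Total 10.
Augment source→tank→gate→T: bottleneck 1. Total 11.
Augment source→tank→link→T: bottleneck 2. Total 13.
No augmenting path remains in the residual graph.

13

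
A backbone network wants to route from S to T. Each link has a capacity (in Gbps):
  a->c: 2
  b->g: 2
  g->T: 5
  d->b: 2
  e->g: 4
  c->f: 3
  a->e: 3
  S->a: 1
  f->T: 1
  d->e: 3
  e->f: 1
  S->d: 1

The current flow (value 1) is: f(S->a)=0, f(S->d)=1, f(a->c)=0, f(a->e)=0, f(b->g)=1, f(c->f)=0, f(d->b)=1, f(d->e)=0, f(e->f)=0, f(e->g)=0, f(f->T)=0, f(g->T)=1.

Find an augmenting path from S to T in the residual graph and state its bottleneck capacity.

Residual along S->a->e->g->T: S->a: 1, a->e: 3, e->g: 4, g->T: 4.
Bottleneck = min = 1.

S->a->e->g->T, bottleneck 1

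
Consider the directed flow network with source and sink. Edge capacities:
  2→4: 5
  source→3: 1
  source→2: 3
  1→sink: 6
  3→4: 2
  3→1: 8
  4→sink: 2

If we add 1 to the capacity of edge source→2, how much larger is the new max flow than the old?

0

Original max flow = 3.
Edge source→2 does not cross the min cut (source side {2, 4, source}), so extra capacity there cannot help.
New max flow = 3. Increase = 0.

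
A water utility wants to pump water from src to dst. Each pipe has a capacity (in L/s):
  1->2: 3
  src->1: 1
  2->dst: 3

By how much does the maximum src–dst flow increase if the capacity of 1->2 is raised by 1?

Original max flow = 1.
Edge 1->2 does not cross the min cut (source side {src}), so extra capacity there cannot help.
New max flow = 1. Increase = 0.

0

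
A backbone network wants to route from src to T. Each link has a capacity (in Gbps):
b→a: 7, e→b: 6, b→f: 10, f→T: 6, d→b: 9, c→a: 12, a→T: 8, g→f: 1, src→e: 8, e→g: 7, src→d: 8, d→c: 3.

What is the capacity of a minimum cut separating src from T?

14

Max flow = 14 (via 3 augmenting paths).
In the residual at optimum, the set reachable from src is {a, b, c, d, e, f, g, src}.
Cut edges: a→T (cap 8), f→T (cap 6). Sum = 14.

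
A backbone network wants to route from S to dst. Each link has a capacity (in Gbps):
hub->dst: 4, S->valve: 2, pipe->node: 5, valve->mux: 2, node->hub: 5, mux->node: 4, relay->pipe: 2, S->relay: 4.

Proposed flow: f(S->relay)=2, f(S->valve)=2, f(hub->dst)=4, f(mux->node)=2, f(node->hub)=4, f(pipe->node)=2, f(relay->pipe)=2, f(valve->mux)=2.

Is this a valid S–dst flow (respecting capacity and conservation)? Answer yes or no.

Every edge has 0 ≤ f(e) ≤ cap(e).
At each intermediate node, inflow equals outflow.

Yes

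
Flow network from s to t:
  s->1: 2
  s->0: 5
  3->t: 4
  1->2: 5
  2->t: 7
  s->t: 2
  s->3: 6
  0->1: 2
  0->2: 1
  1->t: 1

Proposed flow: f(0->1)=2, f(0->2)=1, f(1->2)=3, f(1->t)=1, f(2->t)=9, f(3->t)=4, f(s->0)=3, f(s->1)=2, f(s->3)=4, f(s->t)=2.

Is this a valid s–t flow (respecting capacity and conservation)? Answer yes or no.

Capacity violated on 2->t: flow 9 > capacity 7.

No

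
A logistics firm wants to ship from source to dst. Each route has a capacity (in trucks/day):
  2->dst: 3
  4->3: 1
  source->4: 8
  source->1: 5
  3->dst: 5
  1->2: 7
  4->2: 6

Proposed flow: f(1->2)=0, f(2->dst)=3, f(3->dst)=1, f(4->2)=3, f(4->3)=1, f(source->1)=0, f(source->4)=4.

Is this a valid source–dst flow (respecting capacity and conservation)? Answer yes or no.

Yes

Every edge has 0 ≤ f(e) ≤ cap(e).
At each intermediate node, inflow equals outflow.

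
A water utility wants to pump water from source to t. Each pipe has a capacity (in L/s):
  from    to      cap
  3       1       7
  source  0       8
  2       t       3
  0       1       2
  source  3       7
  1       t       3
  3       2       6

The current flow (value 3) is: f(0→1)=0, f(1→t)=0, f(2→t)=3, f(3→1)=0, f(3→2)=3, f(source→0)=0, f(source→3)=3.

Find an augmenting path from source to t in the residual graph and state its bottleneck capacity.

source→3→1→t, bottleneck 3

Residual along source→3→1→t: source→3: 4, 3→1: 7, 1→t: 3.
Bottleneck = min = 3.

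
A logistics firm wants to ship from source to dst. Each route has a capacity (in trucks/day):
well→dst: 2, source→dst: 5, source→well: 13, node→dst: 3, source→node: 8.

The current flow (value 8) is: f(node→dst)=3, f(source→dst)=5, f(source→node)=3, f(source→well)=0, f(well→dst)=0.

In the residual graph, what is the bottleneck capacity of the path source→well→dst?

2

Residual capacities along the path: source→well: 13, well→dst: 2.
Minimum is 2.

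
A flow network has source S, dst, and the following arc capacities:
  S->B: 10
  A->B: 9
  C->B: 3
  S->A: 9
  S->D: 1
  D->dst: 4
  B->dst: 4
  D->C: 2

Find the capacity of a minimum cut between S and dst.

Max flow = 5 (via 2 augmenting paths).
In the residual at optimum, the set reachable from S is {A, B, S}.
Cut edges: S->D (cap 1), B->dst (cap 4). Sum = 5.

5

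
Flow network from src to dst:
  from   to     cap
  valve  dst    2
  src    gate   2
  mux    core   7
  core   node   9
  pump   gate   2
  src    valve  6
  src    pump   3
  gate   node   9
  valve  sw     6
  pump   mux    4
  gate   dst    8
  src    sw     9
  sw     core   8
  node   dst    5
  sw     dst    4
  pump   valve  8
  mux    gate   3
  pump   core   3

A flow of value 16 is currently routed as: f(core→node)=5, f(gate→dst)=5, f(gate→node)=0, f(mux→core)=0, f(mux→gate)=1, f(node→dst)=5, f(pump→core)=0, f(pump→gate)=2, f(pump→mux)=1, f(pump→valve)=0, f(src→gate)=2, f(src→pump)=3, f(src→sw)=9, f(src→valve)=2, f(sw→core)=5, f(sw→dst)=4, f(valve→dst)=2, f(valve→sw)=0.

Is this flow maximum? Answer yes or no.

Yes

Residual reachable from src: {core, node, src, sw, valve}; dst is not reachable.
Saturated cut: src→pump, src→gate, valve→dst, sw→dst, node→dst with total capacity 16 = current flow value. Flow is maximum.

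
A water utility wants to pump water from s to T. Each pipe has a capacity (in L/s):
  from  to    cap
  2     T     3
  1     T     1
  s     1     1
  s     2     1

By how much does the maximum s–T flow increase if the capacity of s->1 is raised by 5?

0

Original max flow = 2.
Even with extra capacity on s->1, another cut of capacity 2 remains binding.
New max flow = 2. Increase = 0.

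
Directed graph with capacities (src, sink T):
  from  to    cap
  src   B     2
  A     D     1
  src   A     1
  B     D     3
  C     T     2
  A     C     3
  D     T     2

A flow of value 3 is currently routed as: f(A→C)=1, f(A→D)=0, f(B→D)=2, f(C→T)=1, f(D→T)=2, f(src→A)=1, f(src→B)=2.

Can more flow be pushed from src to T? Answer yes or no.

Residual reachable from src: {src}; T is not reachable.
Saturated cut: src→B, src→A with total capacity 3 = current flow value. Flow is maximum.

No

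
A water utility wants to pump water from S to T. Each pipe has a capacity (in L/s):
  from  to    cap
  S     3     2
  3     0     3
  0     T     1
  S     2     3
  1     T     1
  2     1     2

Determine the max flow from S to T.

2

Augment S→3→0→T: bottleneck 1. Total 1.
Augment S→2→1→T: bottleneck 1. Total 2.
No augmenting path remains in the residual graph.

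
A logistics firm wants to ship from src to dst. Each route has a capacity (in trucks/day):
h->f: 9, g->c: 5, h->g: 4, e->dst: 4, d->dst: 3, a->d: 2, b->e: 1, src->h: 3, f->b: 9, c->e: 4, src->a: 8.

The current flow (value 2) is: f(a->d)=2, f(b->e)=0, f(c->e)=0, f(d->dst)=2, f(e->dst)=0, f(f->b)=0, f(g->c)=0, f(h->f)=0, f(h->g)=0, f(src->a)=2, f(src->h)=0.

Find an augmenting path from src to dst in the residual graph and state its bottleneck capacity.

Residual along src->h->g->c->e->dst: src->h: 3, h->g: 4, g->c: 5, c->e: 4, e->dst: 4.
Bottleneck = min = 3.

src->h->g->c->e->dst, bottleneck 3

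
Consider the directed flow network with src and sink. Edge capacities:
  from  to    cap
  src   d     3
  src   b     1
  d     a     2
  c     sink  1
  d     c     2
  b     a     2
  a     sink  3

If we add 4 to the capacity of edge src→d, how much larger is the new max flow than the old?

0

Original max flow = 4.
Even with extra capacity on src→d, another cut of capacity 4 remains binding.
New max flow = 4. Increase = 0.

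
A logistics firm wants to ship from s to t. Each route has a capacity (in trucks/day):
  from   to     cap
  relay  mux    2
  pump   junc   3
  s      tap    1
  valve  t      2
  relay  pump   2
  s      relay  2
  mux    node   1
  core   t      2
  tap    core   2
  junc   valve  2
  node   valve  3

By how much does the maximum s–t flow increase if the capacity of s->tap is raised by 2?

Original max flow = 3.
After raising cap(s->tap), augmenting paths through that edge carry 1 more unit.
New max flow = 4. Increase = 1.

1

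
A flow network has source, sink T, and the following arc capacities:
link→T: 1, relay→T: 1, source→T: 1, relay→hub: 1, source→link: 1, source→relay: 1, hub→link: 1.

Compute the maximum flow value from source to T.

Augment source→T: bottleneck 1. Total 1.
Augment source→relay→T: bottleneck 1. Total 2.
Augment source→link→T: bottleneck 1. Total 3.
No augmenting path remains in the residual graph.

3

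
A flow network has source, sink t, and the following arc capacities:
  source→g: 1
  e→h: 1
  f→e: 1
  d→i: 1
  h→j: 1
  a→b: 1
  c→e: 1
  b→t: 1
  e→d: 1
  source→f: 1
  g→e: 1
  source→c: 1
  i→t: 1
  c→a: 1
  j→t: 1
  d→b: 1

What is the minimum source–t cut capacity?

Max flow = 3 (via 3 augmenting paths).
In the residual at optimum, the set reachable from source is {source}.
Cut edges: source→f (cap 1), source→g (cap 1), source→c (cap 1). Sum = 3.

3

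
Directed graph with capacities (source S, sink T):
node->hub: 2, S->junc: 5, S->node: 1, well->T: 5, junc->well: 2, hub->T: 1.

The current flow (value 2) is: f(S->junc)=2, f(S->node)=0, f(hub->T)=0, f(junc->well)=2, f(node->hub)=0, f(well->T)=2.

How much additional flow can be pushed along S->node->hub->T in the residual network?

Residual capacities along the path: S->node: 1, node->hub: 2, hub->T: 1.
Minimum is 1.

1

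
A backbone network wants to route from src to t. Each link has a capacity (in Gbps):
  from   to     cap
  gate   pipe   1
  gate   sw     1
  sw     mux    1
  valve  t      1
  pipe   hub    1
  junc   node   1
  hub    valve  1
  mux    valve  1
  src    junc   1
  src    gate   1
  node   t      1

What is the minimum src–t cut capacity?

2

Max flow = 2 (via 2 augmenting paths).
In the residual at optimum, the set reachable from src is {src}.
Cut edges: src→gate (cap 1), src→junc (cap 1). Sum = 2.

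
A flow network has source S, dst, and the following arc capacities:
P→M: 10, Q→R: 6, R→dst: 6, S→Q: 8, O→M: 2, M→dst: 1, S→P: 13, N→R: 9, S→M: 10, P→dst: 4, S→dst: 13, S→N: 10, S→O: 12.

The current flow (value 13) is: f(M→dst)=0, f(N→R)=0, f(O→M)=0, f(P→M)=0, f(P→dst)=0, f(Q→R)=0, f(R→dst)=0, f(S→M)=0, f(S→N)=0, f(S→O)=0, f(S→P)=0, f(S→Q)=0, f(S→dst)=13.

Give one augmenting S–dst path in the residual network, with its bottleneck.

Residual along S→P→dst: S→P: 13, P→dst: 4.
Bottleneck = min = 4.

S→P→dst, bottleneck 4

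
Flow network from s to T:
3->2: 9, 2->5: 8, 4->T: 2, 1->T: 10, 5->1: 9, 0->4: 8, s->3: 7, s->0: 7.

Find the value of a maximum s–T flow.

9

Augment s->0->4->T: bottleneck 2. Total 2.
Augment s->3->2->5->1->T: bottleneck 7. Total 9.
No augmenting path remains in the residual graph.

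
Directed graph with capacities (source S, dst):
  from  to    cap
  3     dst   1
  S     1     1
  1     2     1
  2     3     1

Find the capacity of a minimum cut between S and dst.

Max flow = 1 (via 1 augmenting path).
In the residual at optimum, the set reachable from S is {S}.
Cut edges: S->1 (cap 1). Sum = 1.

1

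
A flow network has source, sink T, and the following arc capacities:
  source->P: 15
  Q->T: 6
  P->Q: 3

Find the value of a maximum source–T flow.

3

Augment source->P->Q->T: bottleneck 3. Total 3.
No augmenting path remains in the residual graph.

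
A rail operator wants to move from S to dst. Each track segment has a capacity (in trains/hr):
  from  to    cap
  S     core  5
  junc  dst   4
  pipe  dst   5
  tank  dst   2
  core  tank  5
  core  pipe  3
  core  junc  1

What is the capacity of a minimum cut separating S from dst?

5

Max flow = 5 (via 3 augmenting paths).
In the residual at optimum, the set reachable from S is {S}.
Cut edges: S->core (cap 5). Sum = 5.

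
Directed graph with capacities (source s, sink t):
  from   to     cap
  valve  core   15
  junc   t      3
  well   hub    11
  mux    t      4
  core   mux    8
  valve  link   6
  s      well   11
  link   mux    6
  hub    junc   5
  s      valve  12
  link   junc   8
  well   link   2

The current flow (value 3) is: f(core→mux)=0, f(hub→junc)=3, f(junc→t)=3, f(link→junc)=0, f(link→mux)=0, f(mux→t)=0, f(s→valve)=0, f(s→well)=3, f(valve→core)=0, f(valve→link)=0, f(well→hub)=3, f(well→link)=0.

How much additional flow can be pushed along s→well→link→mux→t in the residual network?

2

Residual capacities along the path: s→well: 8, well→link: 2, link→mux: 6, mux→t: 4.
Minimum is 2.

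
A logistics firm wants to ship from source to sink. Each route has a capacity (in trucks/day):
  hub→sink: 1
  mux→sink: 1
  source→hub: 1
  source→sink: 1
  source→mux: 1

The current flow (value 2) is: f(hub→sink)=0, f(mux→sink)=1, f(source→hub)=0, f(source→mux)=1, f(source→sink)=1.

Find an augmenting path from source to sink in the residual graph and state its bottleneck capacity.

source→hub→sink, bottleneck 1

Residual along source→hub→sink: source→hub: 1, hub→sink: 1.
Bottleneck = min = 1.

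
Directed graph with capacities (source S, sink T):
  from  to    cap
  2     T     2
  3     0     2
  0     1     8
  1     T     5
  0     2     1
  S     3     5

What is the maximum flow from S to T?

2

Augment S->3->0->1->T: bottleneck 2. Total 2.
No augmenting path remains in the residual graph.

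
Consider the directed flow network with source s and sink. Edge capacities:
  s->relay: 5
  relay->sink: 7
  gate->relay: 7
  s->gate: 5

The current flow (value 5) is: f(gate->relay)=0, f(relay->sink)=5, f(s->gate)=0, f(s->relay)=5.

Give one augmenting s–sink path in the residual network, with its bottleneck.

Residual along s->gate->relay->sink: s->gate: 5, gate->relay: 7, relay->sink: 2.
Bottleneck = min = 2.

s->gate->relay->sink, bottleneck 2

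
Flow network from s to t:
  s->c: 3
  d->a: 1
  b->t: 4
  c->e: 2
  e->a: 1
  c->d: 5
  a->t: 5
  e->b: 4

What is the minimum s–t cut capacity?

Max flow = 3 (via 2 augmenting paths).
In the residual at optimum, the set reachable from s is {s}.
Cut edges: s->c (cap 3). Sum = 3.

3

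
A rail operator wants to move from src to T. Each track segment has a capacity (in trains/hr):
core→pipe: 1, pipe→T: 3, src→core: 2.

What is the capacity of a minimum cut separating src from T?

1

Max flow = 1 (via 1 augmenting path).
In the residual at optimum, the set reachable from src is {core, src}.
Cut edges: core→pipe (cap 1). Sum = 1.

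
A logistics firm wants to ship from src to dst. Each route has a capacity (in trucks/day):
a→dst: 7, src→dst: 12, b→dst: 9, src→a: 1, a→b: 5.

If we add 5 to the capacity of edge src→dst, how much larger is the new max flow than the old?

5

Original max flow = 13.
After raising cap(src→dst), augmenting paths through that edge carry 5 more units.
New max flow = 18. Increase = 5.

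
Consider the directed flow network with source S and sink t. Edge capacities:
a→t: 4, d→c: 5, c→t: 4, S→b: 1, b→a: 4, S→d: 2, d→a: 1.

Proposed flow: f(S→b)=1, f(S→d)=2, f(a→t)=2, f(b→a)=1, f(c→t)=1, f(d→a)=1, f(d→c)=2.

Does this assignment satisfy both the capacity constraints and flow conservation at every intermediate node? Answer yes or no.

No

Conservation fails at d: inflow 2 ≠ outflow 3.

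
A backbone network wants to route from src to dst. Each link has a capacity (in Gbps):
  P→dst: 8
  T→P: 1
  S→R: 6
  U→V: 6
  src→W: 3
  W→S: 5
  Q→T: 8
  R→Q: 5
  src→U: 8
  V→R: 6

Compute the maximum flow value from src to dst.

Augment src→W→S→R→Q→T→P→dst: bottleneck 1. Total 1.
No augmenting path remains in the residual graph.

1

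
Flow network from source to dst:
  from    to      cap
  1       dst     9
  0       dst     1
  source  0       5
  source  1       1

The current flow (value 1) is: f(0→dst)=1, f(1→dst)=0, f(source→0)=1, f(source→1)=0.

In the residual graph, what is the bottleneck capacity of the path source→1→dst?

Residual capacities along the path: source→1: 1, 1→dst: 9.
Minimum is 1.

1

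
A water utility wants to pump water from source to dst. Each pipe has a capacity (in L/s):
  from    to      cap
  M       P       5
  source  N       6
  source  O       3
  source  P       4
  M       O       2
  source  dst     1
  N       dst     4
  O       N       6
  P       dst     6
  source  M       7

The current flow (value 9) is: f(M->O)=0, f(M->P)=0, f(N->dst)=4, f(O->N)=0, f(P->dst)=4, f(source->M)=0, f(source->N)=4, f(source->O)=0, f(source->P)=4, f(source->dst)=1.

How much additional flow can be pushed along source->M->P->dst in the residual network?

2

Residual capacities along the path: source->M: 7, M->P: 5, P->dst: 2.
Minimum is 2.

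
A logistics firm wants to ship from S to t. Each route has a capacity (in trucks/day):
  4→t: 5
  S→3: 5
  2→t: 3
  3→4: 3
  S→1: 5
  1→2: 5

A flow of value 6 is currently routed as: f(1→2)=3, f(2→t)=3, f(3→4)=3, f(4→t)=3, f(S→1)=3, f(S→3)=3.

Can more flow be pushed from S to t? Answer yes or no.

No

Residual reachable from S: {1, 2, 3, S}; t is not reachable.
Saturated cut: 3→4, 2→t with total capacity 6 = current flow value. Flow is maximum.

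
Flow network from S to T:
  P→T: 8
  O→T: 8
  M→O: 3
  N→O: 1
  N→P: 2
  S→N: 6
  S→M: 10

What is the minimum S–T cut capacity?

6

Max flow = 6 (via 3 augmenting paths).
In the residual at optimum, the set reachable from S is {M, N, S}.
Cut edges: M→O (cap 3), N→O (cap 1), N→P (cap 2). Sum = 6.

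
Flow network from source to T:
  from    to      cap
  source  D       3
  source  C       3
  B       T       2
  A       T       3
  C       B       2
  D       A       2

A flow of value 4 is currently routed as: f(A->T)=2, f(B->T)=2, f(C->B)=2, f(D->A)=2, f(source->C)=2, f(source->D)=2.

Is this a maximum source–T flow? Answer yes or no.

Yes

Residual reachable from source: {C, D, source}; T is not reachable.
Saturated cut: D->A, C->B with total capacity 4 = current flow value. Flow is maximum.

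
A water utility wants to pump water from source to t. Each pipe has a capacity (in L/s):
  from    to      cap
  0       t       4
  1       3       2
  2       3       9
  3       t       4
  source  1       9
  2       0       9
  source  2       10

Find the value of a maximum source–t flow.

8

Augment source->2->0->t: bottleneck 4. Total 4.
Augment source->2->3->t: bottleneck 4. Total 8.
No augmenting path remains in the residual graph.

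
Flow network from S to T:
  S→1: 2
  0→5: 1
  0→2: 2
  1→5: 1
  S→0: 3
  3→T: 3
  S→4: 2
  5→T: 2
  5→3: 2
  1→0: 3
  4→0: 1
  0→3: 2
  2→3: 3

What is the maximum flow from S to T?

5

Augment S→1→5→T: bottleneck 1. Total 1.
Augment S→0→5→T: bottleneck 1. Total 2.
Augment S→0→3→T: bottleneck 2. Total 4.
Augment S→1→0→2→3→T: bottleneck 1. Total 5.
No augmenting path remains in the residual graph.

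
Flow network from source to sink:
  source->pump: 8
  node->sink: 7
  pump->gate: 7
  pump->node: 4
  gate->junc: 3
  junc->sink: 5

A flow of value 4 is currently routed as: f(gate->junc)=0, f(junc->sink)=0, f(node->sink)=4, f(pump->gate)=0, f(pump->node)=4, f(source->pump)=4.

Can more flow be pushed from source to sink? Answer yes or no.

Residual path source->pump->gate->junc->sink has bottleneck 3 > 0.
Pushing 3 along it raises the flow to 7, so the given flow is not maximum.

Yes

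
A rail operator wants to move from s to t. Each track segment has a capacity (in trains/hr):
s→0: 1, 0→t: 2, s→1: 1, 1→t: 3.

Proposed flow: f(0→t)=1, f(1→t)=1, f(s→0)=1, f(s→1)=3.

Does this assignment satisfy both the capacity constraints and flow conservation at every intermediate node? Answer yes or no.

Capacity violated on s→1: flow 3 > capacity 1.

No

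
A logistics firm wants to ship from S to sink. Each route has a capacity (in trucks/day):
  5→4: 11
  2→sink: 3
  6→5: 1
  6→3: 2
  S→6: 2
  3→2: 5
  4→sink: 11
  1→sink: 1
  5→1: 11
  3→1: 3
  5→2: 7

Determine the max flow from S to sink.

Augment S→6→5→2→sink: bottleneck 1. Total 1.
Augment S→6→3→1→sink: bottleneck 1. Total 2.
No augmenting path remains in the residual graph.

2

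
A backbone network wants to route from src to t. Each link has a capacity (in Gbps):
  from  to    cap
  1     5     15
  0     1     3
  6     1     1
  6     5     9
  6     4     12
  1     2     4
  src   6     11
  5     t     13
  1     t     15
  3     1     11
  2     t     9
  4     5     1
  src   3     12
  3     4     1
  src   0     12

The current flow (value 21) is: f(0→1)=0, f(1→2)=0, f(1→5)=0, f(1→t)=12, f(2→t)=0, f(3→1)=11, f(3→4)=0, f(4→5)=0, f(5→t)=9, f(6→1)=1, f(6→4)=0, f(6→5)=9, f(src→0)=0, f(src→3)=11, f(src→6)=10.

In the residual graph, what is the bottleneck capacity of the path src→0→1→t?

3

Residual capacities along the path: src→0: 12, 0→1: 3, 1→t: 3.
Minimum is 3.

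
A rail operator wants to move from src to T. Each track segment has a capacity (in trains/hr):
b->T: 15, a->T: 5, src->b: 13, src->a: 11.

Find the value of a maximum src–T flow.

Augment src->b->T: bottleneck 13. Total 13.
Augment src->a->T: bottleneck 5. Total 18.
No augmenting path remains in the residual graph.

18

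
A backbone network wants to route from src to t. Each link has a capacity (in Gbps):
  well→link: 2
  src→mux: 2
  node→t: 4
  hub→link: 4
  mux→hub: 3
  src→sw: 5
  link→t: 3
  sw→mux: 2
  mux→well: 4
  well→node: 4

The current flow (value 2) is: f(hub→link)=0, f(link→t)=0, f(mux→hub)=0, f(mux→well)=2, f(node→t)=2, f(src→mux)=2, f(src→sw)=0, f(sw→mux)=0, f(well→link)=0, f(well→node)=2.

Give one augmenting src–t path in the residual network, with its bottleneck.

Residual along src→sw→mux→well→node→t: src→sw: 5, sw→mux: 2, mux→well: 2, well→node: 2, node→t: 2.
Bottleneck = min = 2.

src→sw→mux→well→node→t, bottleneck 2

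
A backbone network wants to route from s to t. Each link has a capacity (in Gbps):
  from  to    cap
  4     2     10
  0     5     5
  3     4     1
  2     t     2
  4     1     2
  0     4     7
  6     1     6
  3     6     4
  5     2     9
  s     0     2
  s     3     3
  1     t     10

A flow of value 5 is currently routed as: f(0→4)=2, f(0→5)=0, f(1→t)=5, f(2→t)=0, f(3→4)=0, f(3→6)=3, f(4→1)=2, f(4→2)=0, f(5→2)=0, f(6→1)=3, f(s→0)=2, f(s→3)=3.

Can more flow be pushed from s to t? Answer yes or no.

Residual reachable from s: {s}; t is not reachable.
Saturated cut: s→3, s→0 with total capacity 5 = current flow value. Flow is maximum.

No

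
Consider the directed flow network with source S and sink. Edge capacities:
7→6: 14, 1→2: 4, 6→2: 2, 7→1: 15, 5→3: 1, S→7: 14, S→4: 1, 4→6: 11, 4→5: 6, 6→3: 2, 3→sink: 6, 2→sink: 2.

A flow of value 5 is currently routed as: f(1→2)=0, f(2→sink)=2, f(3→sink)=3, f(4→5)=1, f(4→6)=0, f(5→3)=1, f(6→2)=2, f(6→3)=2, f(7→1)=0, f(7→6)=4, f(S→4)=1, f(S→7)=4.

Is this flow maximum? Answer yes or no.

Yes

Residual reachable from S: {1, 2, 6, 7, S}; sink is not reachable.
Saturated cut: S→4, 6→3, 2→sink with total capacity 5 = current flow value. Flow is maximum.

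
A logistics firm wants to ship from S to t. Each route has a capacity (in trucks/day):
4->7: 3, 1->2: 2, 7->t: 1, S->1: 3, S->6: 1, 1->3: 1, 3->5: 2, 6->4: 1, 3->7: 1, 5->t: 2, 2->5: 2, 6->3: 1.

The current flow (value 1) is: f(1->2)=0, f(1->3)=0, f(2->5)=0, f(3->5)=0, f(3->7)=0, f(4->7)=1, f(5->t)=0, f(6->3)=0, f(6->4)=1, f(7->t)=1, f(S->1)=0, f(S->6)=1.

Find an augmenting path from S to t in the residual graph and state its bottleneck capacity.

S->1->3->5->t, bottleneck 1

Residual along S->1->3->5->t: S->1: 3, 1->3: 1, 3->5: 2, 5->t: 2.
Bottleneck = min = 1.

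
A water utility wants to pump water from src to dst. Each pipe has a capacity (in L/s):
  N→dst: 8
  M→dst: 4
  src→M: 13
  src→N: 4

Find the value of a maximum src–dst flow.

8

Augment src→N→dst: bottleneck 4. Total 4.
Augment src→M→dst: bottleneck 4. Total 8.
No augmenting path remains in the residual graph.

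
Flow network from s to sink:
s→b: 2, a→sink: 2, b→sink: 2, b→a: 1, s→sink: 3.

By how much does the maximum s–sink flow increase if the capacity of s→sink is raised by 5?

Original max flow = 5.
After raising cap(s→sink), augmenting paths through that edge carry 5 more units.
New max flow = 10. Increase = 5.

5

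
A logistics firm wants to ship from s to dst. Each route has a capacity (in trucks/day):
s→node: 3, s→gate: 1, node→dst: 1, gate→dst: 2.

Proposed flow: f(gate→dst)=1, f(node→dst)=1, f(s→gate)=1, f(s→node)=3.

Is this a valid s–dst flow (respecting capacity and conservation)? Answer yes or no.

No

Conservation fails at node: inflow 3 ≠ outflow 1.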